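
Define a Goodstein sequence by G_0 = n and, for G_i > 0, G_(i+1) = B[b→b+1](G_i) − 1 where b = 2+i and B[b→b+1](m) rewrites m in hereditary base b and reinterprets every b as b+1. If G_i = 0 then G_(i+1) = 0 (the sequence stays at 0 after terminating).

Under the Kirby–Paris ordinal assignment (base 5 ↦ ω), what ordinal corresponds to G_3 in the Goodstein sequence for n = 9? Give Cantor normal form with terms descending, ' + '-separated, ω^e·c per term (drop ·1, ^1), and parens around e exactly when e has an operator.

step 0: 9 = 2^(2 + 1) + 1; sub 3 for 2: 3^(3 + 1) + 1; = 82; G_1 = 82−1 = 81
step 1: 81 = 3^(3 + 1); sub 4 for 3: 4^(4 + 1); = 1024; G_2 = 1024−1 = 1023
step 2: 1023 = 3·4^4 + 3·4^3 + 3·4^2 + 3·4 + 3; sub 5 for 4: 3·5^5 + 3·5^3 + 3·5^2 + 3·5 + 3; = 9843; G_3 = 9843−1 = 9842
step 3: 9842 = 3·5^5 + 3·5^3 + 3·5^2 + 3·5 + 2; sub 6 for 5: 3·6^6 + 3·6^3 + 3·6^2 + 3·6 + 2; = 140744; G_4 = 140744−1 = 140743

ω^ω·3 + ω^3·3 + ω^2·3 + ω·3 + 2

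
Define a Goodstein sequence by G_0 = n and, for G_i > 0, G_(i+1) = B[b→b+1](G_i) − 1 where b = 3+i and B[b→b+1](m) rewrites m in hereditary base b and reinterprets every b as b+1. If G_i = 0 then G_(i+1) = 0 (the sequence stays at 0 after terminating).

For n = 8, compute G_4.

step 0: 8 = 2·3 + 2; sub 4 for 3: 2·4 + 2; = 10; G_1 = 10−1 = 9
step 1: 9 = 2·4 + 1; sub 5 for 4: 2·5 + 1; = 11; G_2 = 11−1 = 10
step 2: 10 = 2·5; sub 6 for 5: 2·6; = 12; G_3 = 12−1 = 11
step 3: 11 = 6 + 5; sub 7 for 6: 7 + 5; = 12; G_4 = 12−1 = 11
step 4: 11 = 7 + 4; sub 8 for 7: 8 + 4; = 12; G_5 = 12−1 = 11

11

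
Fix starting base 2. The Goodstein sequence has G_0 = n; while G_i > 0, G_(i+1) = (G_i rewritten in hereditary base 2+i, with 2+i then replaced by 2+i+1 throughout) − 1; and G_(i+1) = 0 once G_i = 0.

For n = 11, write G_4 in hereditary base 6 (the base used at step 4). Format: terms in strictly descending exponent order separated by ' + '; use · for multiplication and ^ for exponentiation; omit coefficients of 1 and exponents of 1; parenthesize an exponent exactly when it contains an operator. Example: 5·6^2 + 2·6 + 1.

11 —HB2→ 2^(2 + 1) + 2 + 1 —bump→ 3^(3 + 1) + 3 + 1 = 85 —(−1)→ 84
84 —HB3→ 3^(3 + 1) + 3 —bump→ 4^(4 + 1) + 4 = 1028 —(−1)→ 1027
1027 —HB4→ 4^(4 + 1) + 3 —bump→ 5^(5 + 1) + 3 = 15628 —(−1)→ 15627
15627 —HB5→ 5^(5 + 1) + 2 —bump→ 6^(6 + 1) + 2 = 279938 —(−1)→ 279937
279937 —HB6→ 6^(6 + 1) + 1 —bump→ 7^(7 + 1) + 1 = 5764802 —(−1)→ 5764801

6^(6 + 1) + 1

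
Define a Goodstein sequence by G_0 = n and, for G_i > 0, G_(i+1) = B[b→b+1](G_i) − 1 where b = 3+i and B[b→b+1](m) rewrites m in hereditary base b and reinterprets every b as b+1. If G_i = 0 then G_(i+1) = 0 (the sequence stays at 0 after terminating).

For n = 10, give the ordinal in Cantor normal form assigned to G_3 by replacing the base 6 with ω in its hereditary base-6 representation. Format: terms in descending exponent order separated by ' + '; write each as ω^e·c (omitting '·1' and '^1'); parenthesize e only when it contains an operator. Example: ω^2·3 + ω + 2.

(0) 10|_3 = 3^2 + 1 ↦ 4^2 + 1|_4 = 17 ⇒ 16
(1) 16|_4 = 4^2 ↦ 5^2|_5 = 25 ⇒ 24
(2) 24|_5 = 4·5 + 4 ↦ 4·6 + 4|_6 = 28 ⇒ 27

ω·4 + 3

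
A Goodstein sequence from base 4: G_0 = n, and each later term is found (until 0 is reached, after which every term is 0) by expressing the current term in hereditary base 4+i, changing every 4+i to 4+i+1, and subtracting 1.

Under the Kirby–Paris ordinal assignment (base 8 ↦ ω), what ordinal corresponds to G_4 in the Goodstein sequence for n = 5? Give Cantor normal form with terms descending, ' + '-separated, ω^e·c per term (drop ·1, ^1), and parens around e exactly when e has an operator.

G_0=5  [base 4] 4 + 1  →[4↦5]→  5 + 1 = 6  −1 ⇒ G_1=5
G_1=5  [base 5] 5  →[5↦6]→  6 = 6  −1 ⇒ G_2=5
G_2=5  [base 6] 5  →[6↦7]→  5 = 5  −1 ⇒ G_3=4
G_3=4  [base 7] 4  →[7↦8]→  4 = 4  −1 ⇒ G_4=3
G_4=3  [base 8] 3  →[8↦9]→  3 = 3  −1 ⇒ G_5=2

3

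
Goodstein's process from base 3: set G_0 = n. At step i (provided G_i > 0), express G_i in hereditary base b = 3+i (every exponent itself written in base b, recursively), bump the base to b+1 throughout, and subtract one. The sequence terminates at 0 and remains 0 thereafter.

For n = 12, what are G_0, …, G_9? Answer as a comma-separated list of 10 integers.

i=0: 12 = 3^2 + 3 (b=3); 3→4: 4^2 + 4 = 20; 20−1 = 19
i=1: 19 = 4^2 + 3 (b=4); 4→5: 5^2 + 3 = 28; 28−1 = 27
i=2: 27 = 5^2 + 2 (b=5); 5→6: 6^2 + 2 = 38; 38−1 = 37
i=3: 37 = 6^2 + 1 (b=6); 6→7: 7^2 + 1 = 50; 50−1 = 49
i=4: 49 = 7^2 (b=7); 7→8: 8^2 = 64; 64−1 = 63
i=5: 63 = 7·8 + 7 (b=8); 8→9: 7·9 + 7 = 70; 70−1 = 69
i=6: 69 = 7·9 + 6 (b=9); 9→10: 7·10 + 6 = 76; 76−1 = 75
i=7: 75 = 7·10 + 5 (b=10); 10→11: 7·11 + 5 = 82; 82−1 = 81
i=8: 81 = 7·11 + 4 (b=11); 11→12: 7·12 + 4 = 88; 88−1 = 87

12, 19, 27, 37, 49, 63, 69, 75, 81, 87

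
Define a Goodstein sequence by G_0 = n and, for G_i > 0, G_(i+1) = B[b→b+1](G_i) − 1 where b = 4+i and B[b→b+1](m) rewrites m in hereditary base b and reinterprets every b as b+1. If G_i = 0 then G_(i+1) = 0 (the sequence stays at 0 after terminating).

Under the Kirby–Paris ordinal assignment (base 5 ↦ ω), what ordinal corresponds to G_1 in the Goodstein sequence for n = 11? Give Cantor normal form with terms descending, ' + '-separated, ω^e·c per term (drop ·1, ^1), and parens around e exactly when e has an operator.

step 0: 11 = 2·4 + 3; sub 5 for 4: 2·5 + 3; = 13; G_1 = 13−1 = 12
step 1: 12 = 2·5 + 2; sub 6 for 5: 2·6 + 2; = 14; G_2 = 14−1 = 13

ω·2 + 2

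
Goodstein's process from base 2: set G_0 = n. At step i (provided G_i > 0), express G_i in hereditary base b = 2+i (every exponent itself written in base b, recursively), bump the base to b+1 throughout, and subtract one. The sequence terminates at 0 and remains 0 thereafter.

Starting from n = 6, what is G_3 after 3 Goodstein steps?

G_0 = 6. HB_2(6) = 2^2 + 2. Bump = 30. G_1 = 29.
G_1 = 29. HB_3(29) = 3^3 + 2. Bump = 258. G_2 = 257.
G_2 = 257. HB_4(257) = 4^4 + 1. Bump = 3126. G_3 = 3125.
G_3 = 3125. HB_5(3125) = 5^5. Bump = 46656. G_4 = 46655.

3125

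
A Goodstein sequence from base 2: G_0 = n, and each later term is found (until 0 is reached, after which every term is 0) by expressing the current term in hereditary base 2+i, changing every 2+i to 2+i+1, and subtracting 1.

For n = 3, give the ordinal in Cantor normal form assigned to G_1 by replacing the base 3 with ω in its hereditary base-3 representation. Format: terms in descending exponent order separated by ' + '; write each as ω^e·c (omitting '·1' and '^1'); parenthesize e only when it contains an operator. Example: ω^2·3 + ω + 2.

ω

i=0: 3 = 2 + 1 (b=2); 2→3: 3 + 1 = 4; 4−1 = 3
i=1: 3 = 3 (b=3); 3→4: 4 = 4; 4−1 = 3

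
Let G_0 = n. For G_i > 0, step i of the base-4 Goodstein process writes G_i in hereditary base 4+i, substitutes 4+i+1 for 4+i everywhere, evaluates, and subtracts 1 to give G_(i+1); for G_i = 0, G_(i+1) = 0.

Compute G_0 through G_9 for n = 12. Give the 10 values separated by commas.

[0] 12 ≡ 3·4 (base 4). Lift 5: 15. −1: 14.
[1] 14 ≡ 2·5 + 4 (base 5). Lift 6: 16. −1: 15.
[2] 15 ≡ 2·6 + 3 (base 6). Lift 7: 17. −1: 16.
[3] 16 ≡ 2·7 + 2 (base 7). Lift 8: 18. −1: 17.
[4] 17 ≡ 2·8 + 1 (base 8). Lift 9: 19. −1: 18.
[5] 18 ≡ 2·9 (base 9). Lift 10: 20. −1: 19.
[6] 19 ≡ 10 + 9 (base 10). Lift 11: 20. −1: 19.
[7] 19 ≡ 11 + 8 (base 11). Lift 12: 20. −1: 19.
[8] 19 ≡ 12 + 7 (base 12). Lift 13: 20. −1: 19.

12, 14, 15, 16, 17, 18, 19, 19, 19, 19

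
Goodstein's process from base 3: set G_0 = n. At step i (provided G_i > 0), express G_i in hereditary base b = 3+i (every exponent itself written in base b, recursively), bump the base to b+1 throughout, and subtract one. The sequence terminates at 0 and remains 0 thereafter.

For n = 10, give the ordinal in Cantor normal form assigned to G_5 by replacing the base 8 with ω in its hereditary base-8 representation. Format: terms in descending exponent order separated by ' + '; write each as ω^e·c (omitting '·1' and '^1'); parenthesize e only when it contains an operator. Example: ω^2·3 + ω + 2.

step 0: 10 = 3^2 + 1; sub 4 for 3: 4^2 + 1; = 17; G_1 = 17−1 = 16
step 1: 16 = 4^2; sub 5 for 4: 5^2; = 25; G_2 = 25−1 = 24
step 2: 24 = 4·5 + 4; sub 6 for 5: 4·6 + 4; = 28; G_3 = 28−1 = 27
step 3: 27 = 4·6 + 3; sub 7 for 6: 4·7 + 3; = 31; G_4 = 31−1 = 30
step 4: 30 = 4·7 + 2; sub 8 for 7: 4·8 + 2; = 34; G_5 = 34−1 = 33
step 5: 33 = 4·8 + 1; sub 9 for 8: 4·9 + 1; = 37; G_6 = 37−1 = 36

ω·4 + 1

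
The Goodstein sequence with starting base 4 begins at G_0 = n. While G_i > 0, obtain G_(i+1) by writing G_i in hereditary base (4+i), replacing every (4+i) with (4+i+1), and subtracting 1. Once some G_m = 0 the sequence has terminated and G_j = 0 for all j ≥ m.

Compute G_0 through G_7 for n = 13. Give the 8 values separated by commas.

i=0: 13 = 3·4 + 1 (b=4); 4→5: 3·5 + 1 = 16; 16−1 = 15
i=1: 15 = 3·5 (b=5); 5→6: 3·6 = 18; 18−1 = 17
i=2: 17 = 2·6 + 5 (b=6); 6→7: 2·7 + 5 = 19; 19−1 = 18
i=3: 18 = 2·7 + 4 (b=7); 7→8: 2·8 + 4 = 20; 20−1 = 19
i=4: 19 = 2·8 + 3 (b=8); 8→9: 2·9 + 3 = 21; 21−1 = 20
i=5: 20 = 2·9 + 2 (b=9); 9→10: 2·10 + 2 = 22; 22−1 = 21
i=6: 21 = 2·10 + 1 (b=10); 10→11: 2·11 + 1 = 23; 23−1 = 22

13, 15, 17, 18, 19, 20, 21, 22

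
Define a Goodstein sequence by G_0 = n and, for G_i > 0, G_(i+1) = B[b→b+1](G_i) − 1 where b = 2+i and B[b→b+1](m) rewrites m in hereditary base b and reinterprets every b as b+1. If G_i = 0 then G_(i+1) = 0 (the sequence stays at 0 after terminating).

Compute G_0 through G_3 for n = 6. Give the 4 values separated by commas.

6 —HB2→ 2^2 + 2 —bump→ 3^3 + 3 = 30 —(−1)→ 29
29 —HB3→ 3^3 + 2 —bump→ 4^4 + 2 = 258 —(−1)→ 257
257 —HB4→ 4^4 + 1 —bump→ 5^5 + 1 = 3126 —(−1)→ 3125

6, 29, 257, 3125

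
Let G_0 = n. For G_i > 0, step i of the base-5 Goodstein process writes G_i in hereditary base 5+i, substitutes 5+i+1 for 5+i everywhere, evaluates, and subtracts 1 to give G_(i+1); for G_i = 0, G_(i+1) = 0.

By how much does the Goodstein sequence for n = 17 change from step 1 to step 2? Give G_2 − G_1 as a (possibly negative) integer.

step 0: 17 = 3·5 + 2; sub 6 for 5: 3·6 + 2; = 20; G_1 = 20−1 = 19
step 1: 19 = 3·6 + 1; sub 7 for 6: 3·7 + 1; = 22; G_2 = 22−1 = 21

2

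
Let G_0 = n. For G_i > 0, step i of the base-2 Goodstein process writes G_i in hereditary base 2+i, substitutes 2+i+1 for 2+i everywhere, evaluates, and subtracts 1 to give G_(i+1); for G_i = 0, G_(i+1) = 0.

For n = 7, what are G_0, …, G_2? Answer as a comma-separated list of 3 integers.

7, 30, 259

G_0 = 7. HB_2(7) = 2^2 + 2 + 1. Bump = 31. G_1 = 30.
G_1 = 30. HB_3(30) = 3^3 + 3. Bump = 260. G_2 = 259.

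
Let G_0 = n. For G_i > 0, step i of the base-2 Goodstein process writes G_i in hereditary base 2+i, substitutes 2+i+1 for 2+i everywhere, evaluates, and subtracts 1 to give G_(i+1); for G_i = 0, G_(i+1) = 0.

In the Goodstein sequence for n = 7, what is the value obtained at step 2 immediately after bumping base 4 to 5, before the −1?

step 0: 7 = 2^2 + 2 + 1; sub 3 for 2: 3^3 + 3 + 1; = 31; G_1 = 31−1 = 30
step 1: 30 = 3^3 + 3; sub 4 for 3: 4^4 + 4; = 260; G_2 = 260−1 = 259

3128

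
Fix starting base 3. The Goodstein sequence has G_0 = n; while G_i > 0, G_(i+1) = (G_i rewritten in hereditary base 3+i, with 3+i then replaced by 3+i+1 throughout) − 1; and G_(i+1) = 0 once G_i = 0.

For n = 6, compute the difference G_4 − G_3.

0

base 3: 6 = 2·3; at 4: 2·4 = 8; next = 7
base 4: 7 = 4 + 3; at 5: 5 + 3 = 8; next = 7
base 5: 7 = 5 + 2; at 6: 6 + 2 = 8; next = 7
base 6: 7 = 6 + 1; at 7: 7 + 1 = 8; next = 7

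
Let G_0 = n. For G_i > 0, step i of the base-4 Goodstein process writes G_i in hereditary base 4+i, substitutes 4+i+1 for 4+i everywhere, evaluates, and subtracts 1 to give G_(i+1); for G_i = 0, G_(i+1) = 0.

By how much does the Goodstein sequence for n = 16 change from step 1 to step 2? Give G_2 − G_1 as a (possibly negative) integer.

step 0: 16 = 4^2; sub 5 for 4: 5^2; = 25; G_1 = 25−1 = 24
step 1: 24 = 4·5 + 4; sub 6 for 5: 4·6 + 4; = 28; G_2 = 28−1 = 27

3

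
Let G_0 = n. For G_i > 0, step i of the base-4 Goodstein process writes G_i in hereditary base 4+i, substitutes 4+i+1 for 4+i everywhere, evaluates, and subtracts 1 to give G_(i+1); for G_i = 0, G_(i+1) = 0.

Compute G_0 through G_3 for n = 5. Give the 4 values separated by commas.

5, 5, 5, 4

i=0: 5 = 4 + 1 (b=4); 4→5: 5 + 1 = 6; 6−1 = 5
i=1: 5 = 5 (b=5); 5→6: 6 = 6; 6−1 = 5
i=2: 5 = 5 (b=6); 6→7: 5 = 5; 5−1 = 4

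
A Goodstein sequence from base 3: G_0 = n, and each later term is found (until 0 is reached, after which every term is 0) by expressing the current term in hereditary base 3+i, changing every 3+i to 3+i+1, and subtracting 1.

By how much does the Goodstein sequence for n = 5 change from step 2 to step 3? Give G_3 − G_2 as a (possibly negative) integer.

0

step 0: 5 = 3 + 2; sub 4 for 3: 4 + 2; = 6; G_1 = 6−1 = 5
step 1: 5 = 4 + 1; sub 5 for 4: 5 + 1; = 6; G_2 = 6−1 = 5
step 2: 5 = 5; sub 6 for 5: 6; = 6; G_3 = 6−1 = 5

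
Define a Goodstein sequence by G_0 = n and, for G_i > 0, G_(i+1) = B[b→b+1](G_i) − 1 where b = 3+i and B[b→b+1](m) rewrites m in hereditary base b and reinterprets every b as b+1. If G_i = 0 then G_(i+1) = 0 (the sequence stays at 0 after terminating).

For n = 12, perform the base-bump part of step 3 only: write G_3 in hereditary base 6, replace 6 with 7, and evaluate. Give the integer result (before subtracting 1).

50

(0) 12|_3 = 3^2 + 3 ↦ 4^2 + 4|_4 = 20 ⇒ 19
(1) 19|_4 = 4^2 + 3 ↦ 5^2 + 3|_5 = 28 ⇒ 27
(2) 27|_5 = 5^2 + 2 ↦ 6^2 + 2|_6 = 38 ⇒ 37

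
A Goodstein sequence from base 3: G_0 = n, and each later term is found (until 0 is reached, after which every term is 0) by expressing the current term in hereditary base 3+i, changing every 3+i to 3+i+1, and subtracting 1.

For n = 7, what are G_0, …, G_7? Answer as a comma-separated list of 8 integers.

7, 8, 9, 9, 9, 9, 9, 9

base 3: 7 = 2·3 + 1; at 4: 2·4 + 1 = 9; next = 8
base 4: 8 = 2·4; at 5: 2·5 = 10; next = 9
base 5: 9 = 5 + 4; at 6: 6 + 4 = 10; next = 9
base 6: 9 = 6 + 3; at 7: 7 + 3 = 10; next = 9
base 7: 9 = 7 + 2; at 8: 8 + 2 = 10; next = 9
base 8: 9 = 8 + 1; at 9: 9 + 1 = 10; next = 9
base 9: 9 = 9; at 10: 10 = 10; next = 9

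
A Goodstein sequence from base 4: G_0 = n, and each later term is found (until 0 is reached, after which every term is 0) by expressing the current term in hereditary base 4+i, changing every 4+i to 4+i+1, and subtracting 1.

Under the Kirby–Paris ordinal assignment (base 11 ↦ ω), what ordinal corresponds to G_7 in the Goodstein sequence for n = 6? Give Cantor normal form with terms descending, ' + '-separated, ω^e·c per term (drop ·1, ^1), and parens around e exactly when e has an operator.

2

base 4: 6 = 4 + 2; at 5: 5 + 2 = 7; next = 6
base 5: 6 = 5 + 1; at 6: 6 + 1 = 7; next = 6
base 6: 6 = 6; at 7: 7 = 7; next = 6
base 7: 6 = 6; at 8: 6 = 6; next = 5
base 8: 5 = 5; at 9: 5 = 5; next = 4
base 9: 4 = 4; at 10: 4 = 4; next = 3
base 10: 3 = 3; at 11: 3 = 3; next = 2
base 11: 2 = 2; at 12: 2 = 2; next = 1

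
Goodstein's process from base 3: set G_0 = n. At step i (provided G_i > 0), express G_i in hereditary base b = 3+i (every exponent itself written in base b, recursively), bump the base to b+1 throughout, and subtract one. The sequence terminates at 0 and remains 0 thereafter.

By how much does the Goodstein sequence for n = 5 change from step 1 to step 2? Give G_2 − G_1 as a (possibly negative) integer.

0

step 0: 5 = 3 + 2; sub 4 for 3: 4 + 2; = 6; G_1 = 6−1 = 5
step 1: 5 = 4 + 1; sub 5 for 4: 5 + 1; = 6; G_2 = 6−1 = 5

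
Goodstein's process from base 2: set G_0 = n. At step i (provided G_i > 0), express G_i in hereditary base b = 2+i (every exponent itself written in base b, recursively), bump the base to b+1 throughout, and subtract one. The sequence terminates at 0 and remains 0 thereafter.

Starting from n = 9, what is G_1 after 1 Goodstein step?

9 —HB2→ 2^(2 + 1) + 1 —bump→ 3^(3 + 1) + 1 = 82 —(−1)→ 81
81 —HB3→ 3^(3 + 1) —bump→ 4^(4 + 1) = 1024 —(−1)→ 1023

81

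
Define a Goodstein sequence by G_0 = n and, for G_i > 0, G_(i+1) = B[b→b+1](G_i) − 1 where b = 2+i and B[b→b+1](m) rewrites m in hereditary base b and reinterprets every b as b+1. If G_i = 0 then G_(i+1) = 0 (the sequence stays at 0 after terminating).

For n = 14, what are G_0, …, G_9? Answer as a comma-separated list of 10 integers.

14, 110, 1281, 18750, 326591, 5862840, 134404971, 3487116548, 100000555551, 3138429262496

[0] 14 ≡ 2^(2 + 1) + 2^2 + 2 (base 2). Lift 3: 111. −1: 110.
[1] 110 ≡ 3^(3 + 1) + 3^3 + 2 (base 3). Lift 4: 1282. −1: 1281.
[2] 1281 ≡ 4^(4 + 1) + 4^4 + 1 (base 4). Lift 5: 18751. −1: 18750.
[3] 18750 ≡ 5^(5 + 1) + 5^5 (base 5). Lift 6: 326592. −1: 326591.
[4] 326591 ≡ 6^(6 + 1) + 5·6^5 + 5·6^4 + 5·6^3 + 5·6^2 + 5·6 + 5 (base 6). Lift 7: 5862841. −1: 5862840.
[5] 5862840 ≡ 7^(7 + 1) + 5·7^5 + 5·7^4 + 5·7^3 + 5·7^2 + 5·7 + 4 (base 7). Lift 8: 134404972. −1: 134404971.
[6] 134404971 ≡ 8^(8 + 1) + 5·8^5 + 5·8^4 + 5·8^3 + 5·8^2 + 5·8 + 3 (base 8). Lift 9: 3487116549. −1: 3487116548.
[7] 3487116548 ≡ 9^(9 + 1) + 5·9^5 + 5·9^4 + 5·9^3 + 5·9^2 + 5·9 + 2 (base 9). Lift 10: 100000555552. −1: 100000555551.
[8] 100000555551 ≡ 10^(10 + 1) + 5·10^5 + 5·10^4 + 5·10^3 + 5·10^2 + 5·10 + 1 (base 10). Lift 11: 3138429262497. −1: 3138429262496.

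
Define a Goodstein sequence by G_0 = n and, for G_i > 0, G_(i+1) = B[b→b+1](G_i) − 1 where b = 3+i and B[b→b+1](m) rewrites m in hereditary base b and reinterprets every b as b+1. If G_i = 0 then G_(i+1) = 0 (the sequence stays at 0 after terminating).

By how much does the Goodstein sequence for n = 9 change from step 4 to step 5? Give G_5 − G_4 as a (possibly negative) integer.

2

(0) 9|_3 = 3^2 ↦ 4^2|_4 = 16 ⇒ 15
(1) 15|_4 = 3·4 + 3 ↦ 3·5 + 3|_5 = 18 ⇒ 17
(2) 17|_5 = 3·5 + 2 ↦ 3·6 + 2|_6 = 20 ⇒ 19
(3) 19|_6 = 3·6 + 1 ↦ 3·7 + 1|_7 = 22 ⇒ 21
(4) 21|_7 = 3·7 ↦ 3·8|_8 = 24 ⇒ 23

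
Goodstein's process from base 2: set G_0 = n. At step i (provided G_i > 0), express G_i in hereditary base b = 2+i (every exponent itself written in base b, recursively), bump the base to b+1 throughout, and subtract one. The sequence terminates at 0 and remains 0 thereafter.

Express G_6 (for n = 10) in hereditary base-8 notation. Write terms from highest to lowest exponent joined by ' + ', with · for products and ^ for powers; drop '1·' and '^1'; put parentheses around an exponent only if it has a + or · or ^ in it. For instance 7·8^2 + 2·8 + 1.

10 —HB2→ 2^(2 + 1) + 2 —bump→ 3^(3 + 1) + 3 = 84 —(−1)→ 83
83 —HB3→ 3^(3 + 1) + 2 —bump→ 4^(4 + 1) + 2 = 1026 —(−1)→ 1025
1025 —HB4→ 4^(4 + 1) + 1 —bump→ 5^(5 + 1) + 1 = 15626 —(−1)→ 15625
15625 —HB5→ 5^(5 + 1) —bump→ 6^(6 + 1) = 279936 —(−1)→ 279935
279935 —HB6→ 5·6^6 + 5·6^5 + 5·6^4 + 5·6^3 + 5·6^2 + 5·6 + 5 —bump→ 5·7^7 + 5·7^5 + 5·7^4 + 5·7^3 + 5·7^2 + 5·7 + 5 = 4215755 —(−1)→ 4215754
4215754 —HB7→ 5·7^7 + 5·7^5 + 5·7^4 + 5·7^3 + 5·7^2 + 5·7 + 4 —bump→ 5·8^8 + 5·8^5 + 5·8^4 + 5·8^3 + 5·8^2 + 5·8 + 4 = 84073324 —(−1)→ 84073323
84073323 —HB8→ 5·8^8 + 5·8^5 + 5·8^4 + 5·8^3 + 5·8^2 + 5·8 + 3 —bump→ 5·9^9 + 5·9^5 + 5·9^4 + 5·9^3 + 5·9^2 + 5·9 + 3 = 1937434593 —(−1)→ 1937434592

5·8^8 + 5·8^5 + 5·8^4 + 5·8^3 + 5·8^2 + 5·8 + 3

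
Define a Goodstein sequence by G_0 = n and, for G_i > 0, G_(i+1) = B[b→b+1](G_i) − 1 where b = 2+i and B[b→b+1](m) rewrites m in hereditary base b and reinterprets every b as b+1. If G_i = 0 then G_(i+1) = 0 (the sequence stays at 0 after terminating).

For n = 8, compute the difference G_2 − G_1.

G_0=8  [base 2] 2^(2 + 1)  →[2↦3]→  3^(3 + 1) = 81  −1 ⇒ G_1=80
G_1=80  [base 3] 2·3^3 + 2·3^2 + 2·3 + 2  →[3↦4]→  2·4^4 + 2·4^2 + 2·4 + 2 = 554  −1 ⇒ G_2=553

473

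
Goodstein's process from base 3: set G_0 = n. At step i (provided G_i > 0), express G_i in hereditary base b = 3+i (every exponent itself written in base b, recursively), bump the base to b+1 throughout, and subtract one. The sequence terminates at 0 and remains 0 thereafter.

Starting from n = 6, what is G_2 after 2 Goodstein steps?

G_0 = 6. HB_3(6) = 2·3. Bump = 8. G_1 = 7.
G_1 = 7. HB_4(7) = 4 + 3. Bump = 8. G_2 = 7.
G_2 = 7. HB_5(7) = 5 + 2. Bump = 8. G_3 = 7.

7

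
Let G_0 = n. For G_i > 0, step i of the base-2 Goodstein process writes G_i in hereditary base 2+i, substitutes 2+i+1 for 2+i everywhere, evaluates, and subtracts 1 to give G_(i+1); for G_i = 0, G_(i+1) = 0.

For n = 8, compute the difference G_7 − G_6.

(0) 8|_2 = 2^(2 + 1) ↦ 3^(3 + 1)|_3 = 81 ⇒ 80
(1) 80|_3 = 2·3^3 + 2·3^2 + 2·3 + 2 ↦ 2·4^4 + 2·4^2 + 2·4 + 2|_4 = 554 ⇒ 553
(2) 553|_4 = 2·4^4 + 2·4^2 + 2·4 + 1 ↦ 2·5^5 + 2·5^2 + 2·5 + 1|_5 = 6311 ⇒ 6310
(3) 6310|_5 = 2·5^5 + 2·5^2 + 2·5 ↦ 2·6^6 + 2·6^2 + 2·6|_6 = 93396 ⇒ 93395
(4) 93395|_6 = 2·6^6 + 2·6^2 + 6 + 5 ↦ 2·7^7 + 2·7^2 + 7 + 5|_7 = 1647196 ⇒ 1647195
(5) 1647195|_7 = 2·7^7 + 2·7^2 + 7 + 4 ↦ 2·8^8 + 2·8^2 + 8 + 4|_8 = 33554572 ⇒ 33554571
(6) 33554571|_8 = 2·8^8 + 2·8^2 + 8 + 3 ↦ 2·9^9 + 2·9^2 + 9 + 3|_9 = 774841152 ⇒ 774841151

741286580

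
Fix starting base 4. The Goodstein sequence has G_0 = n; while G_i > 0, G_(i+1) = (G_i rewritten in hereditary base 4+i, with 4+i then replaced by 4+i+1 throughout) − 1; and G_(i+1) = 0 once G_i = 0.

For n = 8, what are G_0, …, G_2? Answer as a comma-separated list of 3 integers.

G_0 = 8. HB_4(8) = 2·4. Bump = 10. G_1 = 9.
G_1 = 9. HB_5(9) = 5 + 4. Bump = 10. G_2 = 9.

8, 9, 9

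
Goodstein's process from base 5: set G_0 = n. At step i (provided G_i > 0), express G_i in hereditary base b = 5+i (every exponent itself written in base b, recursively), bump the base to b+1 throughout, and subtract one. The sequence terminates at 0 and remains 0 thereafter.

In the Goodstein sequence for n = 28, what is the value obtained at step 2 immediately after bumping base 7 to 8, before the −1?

(0) 28|_5 = 5^2 + 3 ↦ 6^2 + 3|_6 = 39 ⇒ 38
(1) 38|_6 = 6^2 + 2 ↦ 7^2 + 2|_7 = 51 ⇒ 50

65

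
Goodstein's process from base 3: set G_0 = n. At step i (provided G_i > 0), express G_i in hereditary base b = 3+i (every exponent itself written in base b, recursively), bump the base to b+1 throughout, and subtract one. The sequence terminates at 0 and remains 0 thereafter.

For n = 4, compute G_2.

4

G_0 = 4. HB_3(4) = 3 + 1. Bump = 5. G_1 = 4.
G_1 = 4. HB_4(4) = 4. Bump = 5. G_2 = 4.
G_2 = 4. HB_5(4) = 4. Bump = 4. G_3 = 3.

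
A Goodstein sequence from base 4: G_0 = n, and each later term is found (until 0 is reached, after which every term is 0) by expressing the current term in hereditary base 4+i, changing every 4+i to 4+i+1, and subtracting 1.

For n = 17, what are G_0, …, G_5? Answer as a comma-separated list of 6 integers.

17, 25, 35, 39, 43, 47

17 —HB4→ 4^2 + 1 —bump→ 5^2 + 1 = 26 —(−1)→ 25
25 —HB5→ 5^2 —bump→ 6^2 = 36 —(−1)→ 35
35 —HB6→ 5·6 + 5 —bump→ 5·7 + 5 = 40 —(−1)→ 39
39 —HB7→ 5·7 + 4 —bump→ 5·8 + 4 = 44 —(−1)→ 43
43 —HB8→ 5·8 + 3 —bump→ 5·9 + 3 = 48 —(−1)→ 47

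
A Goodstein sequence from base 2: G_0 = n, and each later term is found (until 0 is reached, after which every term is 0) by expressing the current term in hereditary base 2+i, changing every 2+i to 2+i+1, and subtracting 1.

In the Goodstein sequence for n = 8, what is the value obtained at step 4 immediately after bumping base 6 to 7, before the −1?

1647196

step 0: 8 = 2^(2 + 1); sub 3 for 2: 3^(3 + 1); = 81; G_1 = 81−1 = 80
step 1: 80 = 2·3^3 + 2·3^2 + 2·3 + 2; sub 4 for 3: 2·4^4 + 2·4^2 + 2·4 + 2; = 554; G_2 = 554−1 = 553
step 2: 553 = 2·4^4 + 2·4^2 + 2·4 + 1; sub 5 for 4: 2·5^5 + 2·5^2 + 2·5 + 1; = 6311; G_3 = 6311−1 = 6310
step 3: 6310 = 2·5^5 + 2·5^2 + 2·5; sub 6 for 5: 2·6^6 + 2·6^2 + 2·6; = 93396; G_4 = 93396−1 = 93395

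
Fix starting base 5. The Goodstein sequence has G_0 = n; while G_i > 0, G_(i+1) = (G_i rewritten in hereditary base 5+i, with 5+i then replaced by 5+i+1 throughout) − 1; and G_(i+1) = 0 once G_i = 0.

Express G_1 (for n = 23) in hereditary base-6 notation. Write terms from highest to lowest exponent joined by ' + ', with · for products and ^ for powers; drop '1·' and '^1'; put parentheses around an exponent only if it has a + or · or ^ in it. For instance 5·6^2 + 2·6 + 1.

4·6 + 2

23 —HB5→ 4·5 + 3 —bump→ 4·6 + 3 = 27 —(−1)→ 26
26 —HB6→ 4·6 + 2 —bump→ 4·7 + 2 = 30 —(−1)→ 29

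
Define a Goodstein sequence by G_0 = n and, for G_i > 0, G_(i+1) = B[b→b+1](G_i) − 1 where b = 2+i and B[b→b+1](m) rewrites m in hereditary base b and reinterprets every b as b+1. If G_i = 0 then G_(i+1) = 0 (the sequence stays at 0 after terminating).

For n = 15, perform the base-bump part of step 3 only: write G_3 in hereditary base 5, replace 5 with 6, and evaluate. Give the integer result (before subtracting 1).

[0] 15 ≡ 2^(2 + 1) + 2^2 + 2 + 1 (base 2). Lift 3: 112. −1: 111.
[1] 111 ≡ 3^(3 + 1) + 3^3 + 3 (base 3). Lift 4: 1284. −1: 1283.
[2] 1283 ≡ 4^(4 + 1) + 4^4 + 3 (base 4). Lift 5: 18753. −1: 18752.
[3] 18752 ≡ 5^(5 + 1) + 5^5 + 2 (base 5). Lift 6: 326594. −1: 326593.

326594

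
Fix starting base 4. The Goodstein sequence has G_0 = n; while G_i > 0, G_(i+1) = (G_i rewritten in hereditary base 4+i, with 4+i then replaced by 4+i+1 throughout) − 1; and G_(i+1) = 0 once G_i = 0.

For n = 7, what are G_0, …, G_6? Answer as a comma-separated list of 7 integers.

7, 7, 7, 7, 7, 6, 5

step 0: 7 = 4 + 3; sub 5 for 4: 5 + 3; = 8; G_1 = 8−1 = 7
step 1: 7 = 5 + 2; sub 6 for 5: 6 + 2; = 8; G_2 = 8−1 = 7
step 2: 7 = 6 + 1; sub 7 for 6: 7 + 1; = 8; G_3 = 8−1 = 7
step 3: 7 = 7; sub 8 for 7: 8; = 8; G_4 = 8−1 = 7
step 4: 7 = 7; sub 9 for 8: 7; = 7; G_5 = 7−1 = 6
step 5: 6 = 6; sub 10 for 9: 6; = 6; G_6 = 6−1 = 5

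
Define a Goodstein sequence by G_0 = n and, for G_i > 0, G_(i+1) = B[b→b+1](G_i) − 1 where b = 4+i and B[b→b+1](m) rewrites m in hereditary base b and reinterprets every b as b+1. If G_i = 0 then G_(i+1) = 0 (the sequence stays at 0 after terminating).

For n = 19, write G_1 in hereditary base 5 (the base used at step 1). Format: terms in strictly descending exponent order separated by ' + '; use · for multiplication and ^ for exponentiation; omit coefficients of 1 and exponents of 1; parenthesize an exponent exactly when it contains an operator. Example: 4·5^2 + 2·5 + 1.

base 4: 19 = 4^2 + 3; at 5: 5^2 + 3 = 28; next = 27
base 5: 27 = 5^2 + 2; at 6: 6^2 + 2 = 38; next = 37

5^2 + 2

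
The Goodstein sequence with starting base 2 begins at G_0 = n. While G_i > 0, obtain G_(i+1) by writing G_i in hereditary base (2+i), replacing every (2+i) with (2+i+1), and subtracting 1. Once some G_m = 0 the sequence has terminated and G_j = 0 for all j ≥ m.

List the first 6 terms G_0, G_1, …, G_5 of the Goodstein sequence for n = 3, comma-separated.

step 0: 3 = 2 + 1; sub 3 for 2: 3 + 1; = 4; G_1 = 4−1 = 3
step 1: 3 = 3; sub 4 for 3: 4; = 4; G_2 = 4−1 = 3
step 2: 3 = 3; sub 5 for 4: 3; = 3; G_3 = 3−1 = 2
step 3: 2 = 2; sub 6 for 5: 2; = 2; G_4 = 2−1 = 1
step 4: 1 = 1; sub 7 for 6: 1; = 1; G_5 = 1−1 = 0

3, 3, 3, 2, 1, 0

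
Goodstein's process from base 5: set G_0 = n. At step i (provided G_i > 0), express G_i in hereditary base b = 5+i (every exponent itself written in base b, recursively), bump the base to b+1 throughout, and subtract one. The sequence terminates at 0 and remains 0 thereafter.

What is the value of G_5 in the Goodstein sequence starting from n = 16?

23

16 —HB5→ 3·5 + 1 —bump→ 3·6 + 1 = 19 —(−1)→ 18
18 —HB6→ 3·6 —bump→ 3·7 = 21 —(−1)→ 20
20 —HB7→ 2·7 + 6 —bump→ 2·8 + 6 = 22 —(−1)→ 21
21 —HB8→ 2·8 + 5 —bump→ 2·9 + 5 = 23 —(−1)→ 22
22 —HB9→ 2·9 + 4 —bump→ 2·10 + 4 = 24 —(−1)→ 23
23 —HB10→ 2·10 + 3 —bump→ 2·11 + 3 = 25 —(−1)→ 24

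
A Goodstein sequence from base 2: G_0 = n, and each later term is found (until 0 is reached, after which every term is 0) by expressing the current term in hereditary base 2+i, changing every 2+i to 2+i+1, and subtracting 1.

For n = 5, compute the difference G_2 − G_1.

228

(0) 5|_2 = 2^2 + 1 ↦ 3^3 + 1|_3 = 28 ⇒ 27
(1) 27|_3 = 3^3 ↦ 4^4|_4 = 256 ⇒ 255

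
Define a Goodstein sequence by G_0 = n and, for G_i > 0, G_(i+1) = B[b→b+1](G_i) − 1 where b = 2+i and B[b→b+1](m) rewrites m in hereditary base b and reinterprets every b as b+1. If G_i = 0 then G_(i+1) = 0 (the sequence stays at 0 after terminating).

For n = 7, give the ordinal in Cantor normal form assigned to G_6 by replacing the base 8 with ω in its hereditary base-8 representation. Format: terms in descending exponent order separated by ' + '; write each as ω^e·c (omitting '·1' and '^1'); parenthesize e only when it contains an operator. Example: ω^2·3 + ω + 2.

[0] 7 ≡ 2^2 + 2 + 1 (base 2). Lift 3: 31. −1: 30.
[1] 30 ≡ 3^3 + 3 (base 3). Lift 4: 260. −1: 259.
[2] 259 ≡ 4^4 + 3 (base 4). Lift 5: 3128. −1: 3127.
[3] 3127 ≡ 5^5 + 2 (base 5). Lift 6: 46658. −1: 46657.
[4] 46657 ≡ 6^6 + 1 (base 6). Lift 7: 823544. −1: 823543.
[5] 823543 ≡ 7^7 (base 7). Lift 8: 16777216. −1: 16777215.

ω^7·7 + ω^6·7 + ω^5·7 + ω^4·7 + ω^3·7 + ω^2·7 + ω·7 + 7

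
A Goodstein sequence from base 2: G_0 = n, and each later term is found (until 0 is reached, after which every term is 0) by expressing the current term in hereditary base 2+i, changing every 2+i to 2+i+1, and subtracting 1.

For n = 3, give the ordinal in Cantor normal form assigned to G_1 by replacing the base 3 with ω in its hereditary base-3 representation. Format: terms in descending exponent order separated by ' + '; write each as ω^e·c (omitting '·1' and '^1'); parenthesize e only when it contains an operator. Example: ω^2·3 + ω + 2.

ω

i=0: 3 = 2 + 1 (b=2); 2→3: 3 + 1 = 4; 4−1 = 3
i=1: 3 = 3 (b=3); 3→4: 4 = 4; 4−1 = 3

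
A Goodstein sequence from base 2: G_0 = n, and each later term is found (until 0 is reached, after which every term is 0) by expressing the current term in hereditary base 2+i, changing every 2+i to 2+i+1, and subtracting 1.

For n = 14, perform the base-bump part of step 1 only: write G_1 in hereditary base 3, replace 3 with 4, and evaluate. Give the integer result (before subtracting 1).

1282

(0) 14|_2 = 2^(2 + 1) + 2^2 + 2 ↦ 3^(3 + 1) + 3^3 + 3|_3 = 111 ⇒ 110
(1) 110|_3 = 3^(3 + 1) + 3^3 + 2 ↦ 4^(4 + 1) + 4^4 + 2|_4 = 1282 ⇒ 1281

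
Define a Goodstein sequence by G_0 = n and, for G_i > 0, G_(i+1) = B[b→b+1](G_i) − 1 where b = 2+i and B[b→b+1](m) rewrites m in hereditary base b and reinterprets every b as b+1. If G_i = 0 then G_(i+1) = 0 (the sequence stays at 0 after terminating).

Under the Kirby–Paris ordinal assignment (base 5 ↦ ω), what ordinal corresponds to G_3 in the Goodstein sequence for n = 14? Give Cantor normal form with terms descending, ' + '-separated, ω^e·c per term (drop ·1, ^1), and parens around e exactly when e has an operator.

i=0: 14 = 2^(2 + 1) + 2^2 + 2 (b=2); 2→3: 3^(3 + 1) + 3^3 + 3 = 111; 111−1 = 110
i=1: 110 = 3^(3 + 1) + 3^3 + 2 (b=3); 3→4: 4^(4 + 1) + 4^4 + 2 = 1282; 1282−1 = 1281
i=2: 1281 = 4^(4 + 1) + 4^4 + 1 (b=4); 4→5: 5^(5 + 1) + 5^5 + 1 = 18751; 18751−1 = 18750

ω^(ω + 1) + ω^ω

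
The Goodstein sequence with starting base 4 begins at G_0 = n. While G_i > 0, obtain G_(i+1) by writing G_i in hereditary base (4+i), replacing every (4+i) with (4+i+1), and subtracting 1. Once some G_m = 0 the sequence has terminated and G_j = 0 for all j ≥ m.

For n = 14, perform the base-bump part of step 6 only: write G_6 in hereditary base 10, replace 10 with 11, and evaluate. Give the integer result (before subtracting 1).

25

i=0: 14 = 3·4 + 2 (b=4); 4→5: 3·5 + 2 = 17; 17−1 = 16
i=1: 16 = 3·5 + 1 (b=5); 5→6: 3·6 + 1 = 19; 19−1 = 18
i=2: 18 = 3·6 (b=6); 6→7: 3·7 = 21; 21−1 = 20
i=3: 20 = 2·7 + 6 (b=7); 7→8: 2·8 + 6 = 22; 22−1 = 21
i=4: 21 = 2·8 + 5 (b=8); 8→9: 2·9 + 5 = 23; 23−1 = 22
i=5: 22 = 2·9 + 4 (b=9); 9→10: 2·10 + 4 = 24; 24−1 = 23
i=6: 23 = 2·10 + 3 (b=10); 10→11: 2·11 + 3 = 25; 25−1 = 24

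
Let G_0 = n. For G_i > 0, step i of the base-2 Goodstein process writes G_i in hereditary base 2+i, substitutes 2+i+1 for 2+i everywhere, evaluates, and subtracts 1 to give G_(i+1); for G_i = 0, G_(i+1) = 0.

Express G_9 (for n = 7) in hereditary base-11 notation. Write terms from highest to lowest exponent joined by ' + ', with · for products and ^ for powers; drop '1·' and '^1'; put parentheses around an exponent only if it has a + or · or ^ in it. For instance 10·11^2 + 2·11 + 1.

(0) 7|_2 = 2^2 + 2 + 1 ↦ 3^3 + 3 + 1|_3 = 31 ⇒ 30
(1) 30|_3 = 3^3 + 3 ↦ 4^4 + 4|_4 = 260 ⇒ 259
(2) 259|_4 = 4^4 + 3 ↦ 5^5 + 3|_5 = 3128 ⇒ 3127
(3) 3127|_5 = 5^5 + 2 ↦ 6^6 + 2|_6 = 46658 ⇒ 46657
(4) 46657|_6 = 6^6 + 1 ↦ 7^7 + 1|_7 = 823544 ⇒ 823543
(5) 823543|_7 = 7^7 ↦ 8^8|_8 = 16777216 ⇒ 16777215
(6) 16777215|_8 = 7·8^7 + 7·8^6 + 7·8^5 + 7·8^4 + 7·8^3 + 7·8^2 + 7·8 + 7 ↦ 7·9^7 + 7·9^6 + 7·9^5 + 7·9^4 + 7·9^3 + 7·9^2 + 7·9 + 7|_9 = 37665880 ⇒ 37665879
(7) 37665879|_9 = 7·9^7 + 7·9^6 + 7·9^5 + 7·9^4 + 7·9^3 + 7·9^2 + 7·9 + 6 ↦ 7·10^7 + 7·10^6 + 7·10^5 + 7·10^4 + 7·10^3 + 7·10^2 + 7·10 + 6|_10 = 77777776 ⇒ 77777775
(8) 77777775|_10 = 7·10^7 + 7·10^6 + 7·10^5 + 7·10^4 + 7·10^3 + 7·10^2 + 7·10 + 5 ↦ 7·11^7 + 7·11^6 + 7·11^5 + 7·11^4 + 7·11^3 + 7·11^2 + 7·11 + 5|_11 = 150051214 ⇒ 150051213

7·11^7 + 7·11^6 + 7·11^5 + 7·11^4 + 7·11^3 + 7·11^2 + 7·11 + 4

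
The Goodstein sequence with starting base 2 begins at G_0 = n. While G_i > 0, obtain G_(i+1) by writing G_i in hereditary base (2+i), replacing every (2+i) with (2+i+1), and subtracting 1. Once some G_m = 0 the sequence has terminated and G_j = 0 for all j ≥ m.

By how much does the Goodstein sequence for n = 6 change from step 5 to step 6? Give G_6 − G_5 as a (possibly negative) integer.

[0] 6 ≡ 2^2 + 2 (base 2). Lift 3: 30. −1: 29.
[1] 29 ≡ 3^3 + 2 (base 3). Lift 4: 258. −1: 257.
[2] 257 ≡ 4^4 + 1 (base 4). Lift 5: 3126. −1: 3125.
[3] 3125 ≡ 5^5 (base 5). Lift 6: 46656. −1: 46655.
[4] 46655 ≡ 5·6^5 + 5·6^4 + 5·6^3 + 5·6^2 + 5·6 + 5 (base 6). Lift 7: 98040. −1: 98039.
[5] 98039 ≡ 5·7^5 + 5·7^4 + 5·7^3 + 5·7^2 + 5·7 + 4 (base 7). Lift 8: 187244. −1: 187243.

89204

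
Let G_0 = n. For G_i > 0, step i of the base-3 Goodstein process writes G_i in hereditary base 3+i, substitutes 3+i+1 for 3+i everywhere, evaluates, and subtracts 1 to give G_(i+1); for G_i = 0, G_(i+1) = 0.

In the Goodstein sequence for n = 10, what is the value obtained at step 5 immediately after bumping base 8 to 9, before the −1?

[0] 10 ≡ 3^2 + 1 (base 3). Lift 4: 17. −1: 16.
[1] 16 ≡ 4^2 (base 4). Lift 5: 25. −1: 24.
[2] 24 ≡ 4·5 + 4 (base 5). Lift 6: 28. −1: 27.
[3] 27 ≡ 4·6 + 3 (base 6). Lift 7: 31. −1: 30.
[4] 30 ≡ 4·7 + 2 (base 7). Lift 8: 34. −1: 33.
[5] 33 ≡ 4·8 + 1 (base 8). Lift 9: 37. −1: 36.

37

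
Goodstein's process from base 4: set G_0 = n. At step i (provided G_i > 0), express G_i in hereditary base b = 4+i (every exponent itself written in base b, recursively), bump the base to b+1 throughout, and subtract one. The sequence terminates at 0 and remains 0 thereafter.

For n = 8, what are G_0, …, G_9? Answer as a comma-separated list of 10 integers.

8, 9, 9, 9, 9, 9, 9, 8, 7, 6

G_0 = 8. HB_4(8) = 2·4. Bump = 10. G_1 = 9.
G_1 = 9. HB_5(9) = 5 + 4. Bump = 10. G_2 = 9.
G_2 = 9. HB_6(9) = 6 + 3. Bump = 10. G_3 = 9.
G_3 = 9. HB_7(9) = 7 + 2. Bump = 10. G_4 = 9.
G_4 = 9. HB_8(9) = 8 + 1. Bump = 10. G_5 = 9.
G_5 = 9. HB_9(9) = 9. Bump = 10. G_6 = 9.
G_6 = 9. HB_10(9) = 9. Bump = 9. G_7 = 8.
G_7 = 8. HB_11(8) = 8. Bump = 8. G_8 = 7.
G_8 = 7. HB_12(7) = 7. Bump = 7. G_9 = 6.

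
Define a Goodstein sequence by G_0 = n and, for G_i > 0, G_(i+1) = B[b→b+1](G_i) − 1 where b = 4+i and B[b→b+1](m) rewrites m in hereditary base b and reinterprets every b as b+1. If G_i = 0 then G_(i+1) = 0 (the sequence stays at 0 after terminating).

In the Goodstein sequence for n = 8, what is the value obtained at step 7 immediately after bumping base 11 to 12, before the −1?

8

G_0=8  [base 4] 2·4  →[4↦5]→  2·5 = 10  −1 ⇒ G_1=9
G_1=9  [base 5] 5 + 4  →[5↦6]→  6 + 4 = 10  −1 ⇒ G_2=9
G_2=9  [base 6] 6 + 3  →[6↦7]→  7 + 3 = 10  −1 ⇒ G_3=9
G_3=9  [base 7] 7 + 2  →[7↦8]→  8 + 2 = 10  −1 ⇒ G_4=9
G_4=9  [base 8] 8 + 1  →[8↦9]→  9 + 1 = 10  −1 ⇒ G_5=9
G_5=9  [base 9] 9  →[9↦10]→  10 = 10  −1 ⇒ G_6=9
G_6=9  [base 10] 9  →[10↦11]→  9 = 9  −1 ⇒ G_7=8
G_7=8  [base 11] 8  →[11↦12]→  8 = 8  −1 ⇒ G_8=7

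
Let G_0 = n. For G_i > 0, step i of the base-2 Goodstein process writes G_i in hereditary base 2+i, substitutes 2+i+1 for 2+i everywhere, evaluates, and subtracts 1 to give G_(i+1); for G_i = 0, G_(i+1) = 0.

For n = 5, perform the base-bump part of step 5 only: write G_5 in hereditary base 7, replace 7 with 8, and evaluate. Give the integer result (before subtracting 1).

(0) 5|_2 = 2^2 + 1 ↦ 3^3 + 1|_3 = 28 ⇒ 27
(1) 27|_3 = 3^3 ↦ 4^4|_4 = 256 ⇒ 255
(2) 255|_4 = 3·4^3 + 3·4^2 + 3·4 + 3 ↦ 3·5^3 + 3·5^2 + 3·5 + 3|_5 = 468 ⇒ 467
(3) 467|_5 = 3·5^3 + 3·5^2 + 3·5 + 2 ↦ 3·6^3 + 3·6^2 + 3·6 + 2|_6 = 776 ⇒ 775
(4) 775|_6 = 3·6^3 + 3·6^2 + 3·6 + 1 ↦ 3·7^3 + 3·7^2 + 3·7 + 1|_7 = 1198 ⇒ 1197
(5) 1197|_7 = 3·7^3 + 3·7^2 + 3·7 ↦ 3·8^3 + 3·8^2 + 3·8|_8 = 1752 ⇒ 1751

1752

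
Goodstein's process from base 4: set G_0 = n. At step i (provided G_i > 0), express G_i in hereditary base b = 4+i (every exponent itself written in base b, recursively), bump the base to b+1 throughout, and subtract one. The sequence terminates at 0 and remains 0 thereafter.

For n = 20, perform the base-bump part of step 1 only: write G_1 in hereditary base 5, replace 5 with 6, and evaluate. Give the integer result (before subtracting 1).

40

(0) 20|_4 = 4^2 + 4 ↦ 5^2 + 5|_5 = 30 ⇒ 29
(1) 29|_5 = 5^2 + 4 ↦ 6^2 + 4|_6 = 40 ⇒ 39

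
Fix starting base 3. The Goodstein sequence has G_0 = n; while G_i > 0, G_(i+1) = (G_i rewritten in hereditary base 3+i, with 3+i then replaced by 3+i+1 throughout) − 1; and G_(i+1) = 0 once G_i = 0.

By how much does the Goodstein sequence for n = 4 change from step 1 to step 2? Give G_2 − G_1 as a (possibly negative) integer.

0

(0) 4|_3 = 3 + 1 ↦ 4 + 1|_4 = 5 ⇒ 4
(1) 4|_4 = 4 ↦ 5|_5 = 5 ⇒ 4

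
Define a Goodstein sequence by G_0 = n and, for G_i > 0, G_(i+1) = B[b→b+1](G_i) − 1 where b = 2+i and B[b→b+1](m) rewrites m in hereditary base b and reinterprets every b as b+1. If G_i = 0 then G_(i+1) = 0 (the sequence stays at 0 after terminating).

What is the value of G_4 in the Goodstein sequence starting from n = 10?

step 0: 10 = 2^(2 + 1) + 2; sub 3 for 2: 3^(3 + 1) + 3; = 84; G_1 = 84−1 = 83
step 1: 83 = 3^(3 + 1) + 2; sub 4 for 3: 4^(4 + 1) + 2; = 1026; G_2 = 1026−1 = 1025
step 2: 1025 = 4^(4 + 1) + 1; sub 5 for 4: 5^(5 + 1) + 1; = 15626; G_3 = 15626−1 = 15625
step 3: 15625 = 5^(5 + 1); sub 6 for 5: 6^(6 + 1); = 279936; G_4 = 279936−1 = 279935
step 4: 279935 = 5·6^6 + 5·6^5 + 5·6^4 + 5·6^3 + 5·6^2 + 5·6 + 5; sub 7 for 6: 5·7^7 + 5·7^5 + 5·7^4 + 5·7^3 + 5·7^2 + 5·7 + 5; = 4215755; G_5 = 4215755−1 = 4215754

279935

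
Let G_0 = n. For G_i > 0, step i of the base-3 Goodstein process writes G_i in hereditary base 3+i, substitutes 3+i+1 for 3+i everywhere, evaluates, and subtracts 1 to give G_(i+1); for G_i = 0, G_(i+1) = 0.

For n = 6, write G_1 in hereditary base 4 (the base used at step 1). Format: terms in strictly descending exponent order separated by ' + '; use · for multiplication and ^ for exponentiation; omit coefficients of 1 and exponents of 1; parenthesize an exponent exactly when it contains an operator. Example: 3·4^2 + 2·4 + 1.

G_0 = 6. HB_3(6) = 2·3. Bump = 8. G_1 = 7.
G_1 = 7. HB_4(7) = 4 + 3. Bump = 8. G_2 = 7.

4 + 3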